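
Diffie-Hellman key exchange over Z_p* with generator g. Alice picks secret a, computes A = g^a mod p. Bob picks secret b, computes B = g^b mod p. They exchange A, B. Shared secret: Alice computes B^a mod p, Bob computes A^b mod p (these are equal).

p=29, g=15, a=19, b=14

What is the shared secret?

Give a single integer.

Answer: 28

Derivation:
A = 15^19 mod 29  (bits of 19 = 10011)
  bit 0 = 1: r = r^2 * 15 mod 29 = 1^2 * 15 = 1*15 = 15
  bit 1 = 0: r = r^2 mod 29 = 15^2 = 22
  bit 2 = 0: r = r^2 mod 29 = 22^2 = 20
  bit 3 = 1: r = r^2 * 15 mod 29 = 20^2 * 15 = 23*15 = 26
  bit 4 = 1: r = r^2 * 15 mod 29 = 26^2 * 15 = 9*15 = 19
  -> A = 19
B = 15^14 mod 29  (bits of 14 = 1110)
  bit 0 = 1: r = r^2 * 15 mod 29 = 1^2 * 15 = 1*15 = 15
  bit 1 = 1: r = r^2 * 15 mod 29 = 15^2 * 15 = 22*15 = 11
  bit 2 = 1: r = r^2 * 15 mod 29 = 11^2 * 15 = 5*15 = 17
  bit 3 = 0: r = r^2 mod 29 = 17^2 = 28
  -> B = 28
s = B^a = 28^19 mod 29  (bits of 19 = 10011)
  bit 0 = 1: r = r^2 * 28 mod 29 = 1^2 * 28 = 1*28 = 28
  bit 1 = 0: r = r^2 mod 29 = 28^2 = 1
  bit 2 = 0: r = r^2 mod 29 = 1^2 = 1
  bit 3 = 1: r = r^2 * 28 mod 29 = 1^2 * 28 = 1*28 = 28
  bit 4 = 1: r = r^2 * 28 mod 29 = 28^2 * 28 = 1*28 = 28
  -> s = B^a = 28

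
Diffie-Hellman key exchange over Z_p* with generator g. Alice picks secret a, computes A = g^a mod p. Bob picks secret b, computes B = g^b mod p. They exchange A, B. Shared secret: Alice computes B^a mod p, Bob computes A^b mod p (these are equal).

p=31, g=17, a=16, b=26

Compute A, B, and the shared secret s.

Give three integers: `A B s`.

A = 17^16 mod 31  (bits of 16 = 10000)
  bit 0 = 1: r = r^2 * 17 mod 31 = 1^2 * 17 = 1*17 = 17
  bit 1 = 0: r = r^2 mod 31 = 17^2 = 10
  bit 2 = 0: r = r^2 mod 31 = 10^2 = 7
  bit 3 = 0: r = r^2 mod 31 = 7^2 = 18
  bit 4 = 0: r = r^2 mod 31 = 18^2 = 14
  -> A = 14
B = 17^26 mod 31  (bits of 26 = 11010)
  bit 0 = 1: r = r^2 * 17 mod 31 = 1^2 * 17 = 1*17 = 17
  bit 1 = 1: r = r^2 * 17 mod 31 = 17^2 * 17 = 10*17 = 15
  bit 2 = 0: r = r^2 mod 31 = 15^2 = 8
  bit 3 = 1: r = r^2 * 17 mod 31 = 8^2 * 17 = 2*17 = 3
  bit 4 = 0: r = r^2 mod 31 = 3^2 = 9
  -> B = 9
s = B^a = 9^16 mod 31  (bits of 16 = 10000)
  bit 0 = 1: r = r^2 * 9 mod 31 = 1^2 * 9 = 1*9 = 9
  bit 1 = 0: r = r^2 mod 31 = 9^2 = 19
  bit 2 = 0: r = r^2 mod 31 = 19^2 = 20
  bit 3 = 0: r = r^2 mod 31 = 20^2 = 28
  bit 4 = 0: r = r^2 mod 31 = 28^2 = 9
  -> s = B^a = 9

Answer: 14 9 9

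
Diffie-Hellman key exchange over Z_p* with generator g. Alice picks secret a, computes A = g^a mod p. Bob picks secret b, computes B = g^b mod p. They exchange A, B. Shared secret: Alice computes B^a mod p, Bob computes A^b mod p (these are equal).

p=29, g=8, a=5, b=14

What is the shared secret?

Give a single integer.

A = 8^5 mod 29  (bits of 5 = 101)
  bit 0 = 1: r = r^2 * 8 mod 29 = 1^2 * 8 = 1*8 = 8
  bit 1 = 0: r = r^2 mod 29 = 8^2 = 6
  bit 2 = 1: r = r^2 * 8 mod 29 = 6^2 * 8 = 7*8 = 27
  -> A = 27
B = 8^14 mod 29  (bits of 14 = 1110)
  bit 0 = 1: r = r^2 * 8 mod 29 = 1^2 * 8 = 1*8 = 8
  bit 1 = 1: r = r^2 * 8 mod 29 = 8^2 * 8 = 6*8 = 19
  bit 2 = 1: r = r^2 * 8 mod 29 = 19^2 * 8 = 13*8 = 17
  bit 3 = 0: r = r^2 mod 29 = 17^2 = 28
  -> B = 28
s = B^a = 28^5 mod 29  (bits of 5 = 101)
  bit 0 = 1: r = r^2 * 28 mod 29 = 1^2 * 28 = 1*28 = 28
  bit 1 = 0: r = r^2 mod 29 = 28^2 = 1
  bit 2 = 1: r = r^2 * 28 mod 29 = 1^2 * 28 = 1*28 = 28
  -> s = B^a = 28

Answer: 28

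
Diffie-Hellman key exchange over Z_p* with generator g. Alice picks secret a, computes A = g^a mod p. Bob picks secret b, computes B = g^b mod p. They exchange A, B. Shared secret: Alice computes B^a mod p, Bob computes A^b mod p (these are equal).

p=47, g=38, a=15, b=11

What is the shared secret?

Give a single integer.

A = 38^15 mod 47  (bits of 15 = 1111)
  bit 0 = 1: r = r^2 * 38 mod 47 = 1^2 * 38 = 1*38 = 38
  bit 1 = 1: r = r^2 * 38 mod 47 = 38^2 * 38 = 34*38 = 23
  bit 2 = 1: r = r^2 * 38 mod 47 = 23^2 * 38 = 12*38 = 33
  bit 3 = 1: r = r^2 * 38 mod 47 = 33^2 * 38 = 8*38 = 22
  -> A = 22
B = 38^11 mod 47  (bits of 11 = 1011)
  bit 0 = 1: r = r^2 * 38 mod 47 = 1^2 * 38 = 1*38 = 38
  bit 1 = 0: r = r^2 mod 47 = 38^2 = 34
  bit 2 = 1: r = r^2 * 38 mod 47 = 34^2 * 38 = 28*38 = 30
  bit 3 = 1: r = r^2 * 38 mod 47 = 30^2 * 38 = 7*38 = 31
  -> B = 31
s = B^a = 31^15 mod 47  (bits of 15 = 1111)
  bit 0 = 1: r = r^2 * 31 mod 47 = 1^2 * 31 = 1*31 = 31
  bit 1 = 1: r = r^2 * 31 mod 47 = 31^2 * 31 = 21*31 = 40
  bit 2 = 1: r = r^2 * 31 mod 47 = 40^2 * 31 = 2*31 = 15
  bit 3 = 1: r = r^2 * 31 mod 47 = 15^2 * 31 = 37*31 = 19
  -> s = B^a = 19

Answer: 19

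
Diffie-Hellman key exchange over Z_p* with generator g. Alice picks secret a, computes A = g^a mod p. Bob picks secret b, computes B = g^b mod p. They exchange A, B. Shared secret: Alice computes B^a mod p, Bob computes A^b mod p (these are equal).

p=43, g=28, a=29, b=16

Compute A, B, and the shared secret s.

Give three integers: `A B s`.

Answer: 19 17 10

Derivation:
A = 28^29 mod 43  (bits of 29 = 11101)
  bit 0 = 1: r = r^2 * 28 mod 43 = 1^2 * 28 = 1*28 = 28
  bit 1 = 1: r = r^2 * 28 mod 43 = 28^2 * 28 = 10*28 = 22
  bit 2 = 1: r = r^2 * 28 mod 43 = 22^2 * 28 = 11*28 = 7
  bit 3 = 0: r = r^2 mod 43 = 7^2 = 6
  bit 4 = 1: r = r^2 * 28 mod 43 = 6^2 * 28 = 36*28 = 19
  -> A = 19
B = 28^16 mod 43  (bits of 16 = 10000)
  bit 0 = 1: r = r^2 * 28 mod 43 = 1^2 * 28 = 1*28 = 28
  bit 1 = 0: r = r^2 mod 43 = 28^2 = 10
  bit 2 = 0: r = r^2 mod 43 = 10^2 = 14
  bit 3 = 0: r = r^2 mod 43 = 14^2 = 24
  bit 4 = 0: r = r^2 mod 43 = 24^2 = 17
  -> B = 17
s = B^a = 17^29 mod 43  (bits of 29 = 11101)
  bit 0 = 1: r = r^2 * 17 mod 43 = 1^2 * 17 = 1*17 = 17
  bit 1 = 1: r = r^2 * 17 mod 43 = 17^2 * 17 = 31*17 = 11
  bit 2 = 1: r = r^2 * 17 mod 43 = 11^2 * 17 = 35*17 = 36
  bit 3 = 0: r = r^2 mod 43 = 36^2 = 6
  bit 4 = 1: r = r^2 * 17 mod 43 = 6^2 * 17 = 36*17 = 10
  -> s = B^a = 10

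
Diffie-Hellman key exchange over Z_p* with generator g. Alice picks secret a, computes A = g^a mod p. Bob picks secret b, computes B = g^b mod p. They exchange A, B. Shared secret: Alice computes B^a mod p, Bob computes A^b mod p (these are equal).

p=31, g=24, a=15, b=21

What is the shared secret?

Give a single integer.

A = 24^15 mod 31  (bits of 15 = 1111)
  bit 0 = 1: r = r^2 * 24 mod 31 = 1^2 * 24 = 1*24 = 24
  bit 1 = 1: r = r^2 * 24 mod 31 = 24^2 * 24 = 18*24 = 29
  bit 2 = 1: r = r^2 * 24 mod 31 = 29^2 * 24 = 4*24 = 3
  bit 3 = 1: r = r^2 * 24 mod 31 = 3^2 * 24 = 9*24 = 30
  -> A = 30
B = 24^21 mod 31  (bits of 21 = 10101)
  bit 0 = 1: r = r^2 * 24 mod 31 = 1^2 * 24 = 1*24 = 24
  bit 1 = 0: r = r^2 mod 31 = 24^2 = 18
  bit 2 = 1: r = r^2 * 24 mod 31 = 18^2 * 24 = 14*24 = 26
  bit 3 = 0: r = r^2 mod 31 = 26^2 = 25
  bit 4 = 1: r = r^2 * 24 mod 31 = 25^2 * 24 = 5*24 = 27
  -> B = 27
s = B^a = 27^15 mod 31  (bits of 15 = 1111)
  bit 0 = 1: r = r^2 * 27 mod 31 = 1^2 * 27 = 1*27 = 27
  bit 1 = 1: r = r^2 * 27 mod 31 = 27^2 * 27 = 16*27 = 29
  bit 2 = 1: r = r^2 * 27 mod 31 = 29^2 * 27 = 4*27 = 15
  bit 3 = 1: r = r^2 * 27 mod 31 = 15^2 * 27 = 8*27 = 30
  -> s = B^a = 30

Answer: 30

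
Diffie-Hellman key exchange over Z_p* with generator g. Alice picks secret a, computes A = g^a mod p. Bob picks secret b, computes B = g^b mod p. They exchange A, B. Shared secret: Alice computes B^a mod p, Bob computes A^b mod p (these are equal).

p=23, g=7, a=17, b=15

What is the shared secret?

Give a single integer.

Answer: 20

Derivation:
A = 7^17 mod 23  (bits of 17 = 10001)
  bit 0 = 1: r = r^2 * 7 mod 23 = 1^2 * 7 = 1*7 = 7
  bit 1 = 0: r = r^2 mod 23 = 7^2 = 3
  bit 2 = 0: r = r^2 mod 23 = 3^2 = 9
  bit 3 = 0: r = r^2 mod 23 = 9^2 = 12
  bit 4 = 1: r = r^2 * 7 mod 23 = 12^2 * 7 = 6*7 = 19
  -> A = 19
B = 7^15 mod 23  (bits of 15 = 1111)
  bit 0 = 1: r = r^2 * 7 mod 23 = 1^2 * 7 = 1*7 = 7
  bit 1 = 1: r = r^2 * 7 mod 23 = 7^2 * 7 = 3*7 = 21
  bit 2 = 1: r = r^2 * 7 mod 23 = 21^2 * 7 = 4*7 = 5
  bit 3 = 1: r = r^2 * 7 mod 23 = 5^2 * 7 = 2*7 = 14
  -> B = 14
s = B^a = 14^17 mod 23  (bits of 17 = 10001)
  bit 0 = 1: r = r^2 * 14 mod 23 = 1^2 * 14 = 1*14 = 14
  bit 1 = 0: r = r^2 mod 23 = 14^2 = 12
  bit 2 = 0: r = r^2 mod 23 = 12^2 = 6
  bit 3 = 0: r = r^2 mod 23 = 6^2 = 13
  bit 4 = 1: r = r^2 * 14 mod 23 = 13^2 * 14 = 8*14 = 20
  -> s = B^a = 20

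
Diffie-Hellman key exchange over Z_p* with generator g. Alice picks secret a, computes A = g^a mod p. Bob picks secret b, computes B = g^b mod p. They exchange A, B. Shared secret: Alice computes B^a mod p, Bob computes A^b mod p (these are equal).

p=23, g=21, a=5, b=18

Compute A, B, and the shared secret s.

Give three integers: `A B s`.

Answer: 14 13 4

Derivation:
A = 21^5 mod 23  (bits of 5 = 101)
  bit 0 = 1: r = r^2 * 21 mod 23 = 1^2 * 21 = 1*21 = 21
  bit 1 = 0: r = r^2 mod 23 = 21^2 = 4
  bit 2 = 1: r = r^2 * 21 mod 23 = 4^2 * 21 = 16*21 = 14
  -> A = 14
B = 21^18 mod 23  (bits of 18 = 10010)
  bit 0 = 1: r = r^2 * 21 mod 23 = 1^2 * 21 = 1*21 = 21
  bit 1 = 0: r = r^2 mod 23 = 21^2 = 4
  bit 2 = 0: r = r^2 mod 23 = 4^2 = 16
  bit 3 = 1: r = r^2 * 21 mod 23 = 16^2 * 21 = 3*21 = 17
  bit 4 = 0: r = r^2 mod 23 = 17^2 = 13
  -> B = 13
s = B^a = 13^5 mod 23  (bits of 5 = 101)
  bit 0 = 1: r = r^2 * 13 mod 23 = 1^2 * 13 = 1*13 = 13
  bit 1 = 0: r = r^2 mod 23 = 13^2 = 8
  bit 2 = 1: r = r^2 * 13 mod 23 = 8^2 * 13 = 18*13 = 4
  -> s = B^a = 4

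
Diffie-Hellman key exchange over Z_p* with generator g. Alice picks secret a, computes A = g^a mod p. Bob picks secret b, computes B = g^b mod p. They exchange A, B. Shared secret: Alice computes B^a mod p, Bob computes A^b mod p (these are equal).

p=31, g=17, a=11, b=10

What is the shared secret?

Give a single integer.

Answer: 5

Derivation:
A = 17^11 mod 31  (bits of 11 = 1011)
  bit 0 = 1: r = r^2 * 17 mod 31 = 1^2 * 17 = 1*17 = 17
  bit 1 = 0: r = r^2 mod 31 = 17^2 = 10
  bit 2 = 1: r = r^2 * 17 mod 31 = 10^2 * 17 = 7*17 = 26
  bit 3 = 1: r = r^2 * 17 mod 31 = 26^2 * 17 = 25*17 = 22
  -> A = 22
B = 17^10 mod 31  (bits of 10 = 1010)
  bit 0 = 1: r = r^2 * 17 mod 31 = 1^2 * 17 = 1*17 = 17
  bit 1 = 0: r = r^2 mod 31 = 17^2 = 10
  bit 2 = 1: r = r^2 * 17 mod 31 = 10^2 * 17 = 7*17 = 26
  bit 3 = 0: r = r^2 mod 31 = 26^2 = 25
  -> B = 25
s = B^a = 25^11 mod 31  (bits of 11 = 1011)
  bit 0 = 1: r = r^2 * 25 mod 31 = 1^2 * 25 = 1*25 = 25
  bit 1 = 0: r = r^2 mod 31 = 25^2 = 5
  bit 2 = 1: r = r^2 * 25 mod 31 = 5^2 * 25 = 25*25 = 5
  bit 3 = 1: r = r^2 * 25 mod 31 = 5^2 * 25 = 25*25 = 5
  -> s = B^a = 5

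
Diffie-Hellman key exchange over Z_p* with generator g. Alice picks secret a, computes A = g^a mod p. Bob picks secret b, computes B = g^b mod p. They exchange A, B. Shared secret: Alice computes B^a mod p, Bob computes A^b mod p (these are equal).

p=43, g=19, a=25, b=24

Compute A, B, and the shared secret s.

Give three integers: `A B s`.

Answer: 12 21 35

Derivation:
A = 19^25 mod 43  (bits of 25 = 11001)
  bit 0 = 1: r = r^2 * 19 mod 43 = 1^2 * 19 = 1*19 = 19
  bit 1 = 1: r = r^2 * 19 mod 43 = 19^2 * 19 = 17*19 = 22
  bit 2 = 0: r = r^2 mod 43 = 22^2 = 11
  bit 3 = 0: r = r^2 mod 43 = 11^2 = 35
  bit 4 = 1: r = r^2 * 19 mod 43 = 35^2 * 19 = 21*19 = 12
  -> A = 12
B = 19^24 mod 43  (bits of 24 = 11000)
  bit 0 = 1: r = r^2 * 19 mod 43 = 1^2 * 19 = 1*19 = 19
  bit 1 = 1: r = r^2 * 19 mod 43 = 19^2 * 19 = 17*19 = 22
  bit 2 = 0: r = r^2 mod 43 = 22^2 = 11
  bit 3 = 0: r = r^2 mod 43 = 11^2 = 35
  bit 4 = 0: r = r^2 mod 43 = 35^2 = 21
  -> B = 21
s = B^a = 21^25 mod 43  (bits of 25 = 11001)
  bit 0 = 1: r = r^2 * 21 mod 43 = 1^2 * 21 = 1*21 = 21
  bit 1 = 1: r = r^2 * 21 mod 43 = 21^2 * 21 = 11*21 = 16
  bit 2 = 0: r = r^2 mod 43 = 16^2 = 41
  bit 3 = 0: r = r^2 mod 43 = 41^2 = 4
  bit 4 = 1: r = r^2 * 21 mod 43 = 4^2 * 21 = 16*21 = 35
  -> s = B^a = 35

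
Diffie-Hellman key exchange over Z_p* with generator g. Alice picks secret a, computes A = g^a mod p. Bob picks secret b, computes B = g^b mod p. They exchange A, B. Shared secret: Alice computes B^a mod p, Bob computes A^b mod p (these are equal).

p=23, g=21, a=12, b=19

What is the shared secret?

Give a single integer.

Answer: 3

Derivation:
A = 21^12 mod 23  (bits of 12 = 1100)
  bit 0 = 1: r = r^2 * 21 mod 23 = 1^2 * 21 = 1*21 = 21
  bit 1 = 1: r = r^2 * 21 mod 23 = 21^2 * 21 = 4*21 = 15
  bit 2 = 0: r = r^2 mod 23 = 15^2 = 18
  bit 3 = 0: r = r^2 mod 23 = 18^2 = 2
  -> A = 2
B = 21^19 mod 23  (bits of 19 = 10011)
  bit 0 = 1: r = r^2 * 21 mod 23 = 1^2 * 21 = 1*21 = 21
  bit 1 = 0: r = r^2 mod 23 = 21^2 = 4
  bit 2 = 0: r = r^2 mod 23 = 4^2 = 16
  bit 3 = 1: r = r^2 * 21 mod 23 = 16^2 * 21 = 3*21 = 17
  bit 4 = 1: r = r^2 * 21 mod 23 = 17^2 * 21 = 13*21 = 20
  -> B = 20
s = B^a = 20^12 mod 23  (bits of 12 = 1100)
  bit 0 = 1: r = r^2 * 20 mod 23 = 1^2 * 20 = 1*20 = 20
  bit 1 = 1: r = r^2 * 20 mod 23 = 20^2 * 20 = 9*20 = 19
  bit 2 = 0: r = r^2 mod 23 = 19^2 = 16
  bit 3 = 0: r = r^2 mod 23 = 16^2 = 3
  -> s = B^a = 3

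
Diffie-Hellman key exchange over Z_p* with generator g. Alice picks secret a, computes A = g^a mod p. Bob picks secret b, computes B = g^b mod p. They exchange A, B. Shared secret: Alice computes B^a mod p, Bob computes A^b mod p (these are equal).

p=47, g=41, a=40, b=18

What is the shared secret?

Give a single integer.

Answer: 4

Derivation:
A = 41^40 mod 47  (bits of 40 = 101000)
  bit 0 = 1: r = r^2 * 41 mod 47 = 1^2 * 41 = 1*41 = 41
  bit 1 = 0: r = r^2 mod 47 = 41^2 = 36
  bit 2 = 1: r = r^2 * 41 mod 47 = 36^2 * 41 = 27*41 = 26
  bit 3 = 0: r = r^2 mod 47 = 26^2 = 18
  bit 4 = 0: r = r^2 mod 47 = 18^2 = 42
  bit 5 = 0: r = r^2 mod 47 = 42^2 = 25
  -> A = 25
B = 41^18 mod 47  (bits of 18 = 10010)
  bit 0 = 1: r = r^2 * 41 mod 47 = 1^2 * 41 = 1*41 = 41
  bit 1 = 0: r = r^2 mod 47 = 41^2 = 36
  bit 2 = 0: r = r^2 mod 47 = 36^2 = 27
  bit 3 = 1: r = r^2 * 41 mod 47 = 27^2 * 41 = 24*41 = 44
  bit 4 = 0: r = r^2 mod 47 = 44^2 = 9
  -> B = 9
s = B^a = 9^40 mod 47  (bits of 40 = 101000)
  bit 0 = 1: r = r^2 * 9 mod 47 = 1^2 * 9 = 1*9 = 9
  bit 1 = 0: r = r^2 mod 47 = 9^2 = 34
  bit 2 = 1: r = r^2 * 9 mod 47 = 34^2 * 9 = 28*9 = 17
  bit 3 = 0: r = r^2 mod 47 = 17^2 = 7
  bit 4 = 0: r = r^2 mod 47 = 7^2 = 2
  bit 5 = 0: r = r^2 mod 47 = 2^2 = 4
  -> s = B^a = 4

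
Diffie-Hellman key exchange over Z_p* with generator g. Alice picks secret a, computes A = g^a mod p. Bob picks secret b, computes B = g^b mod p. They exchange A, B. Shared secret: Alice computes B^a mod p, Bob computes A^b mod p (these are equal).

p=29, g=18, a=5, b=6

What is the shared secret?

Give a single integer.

A = 18^5 mod 29  (bits of 5 = 101)
  bit 0 = 1: r = r^2 * 18 mod 29 = 1^2 * 18 = 1*18 = 18
  bit 1 = 0: r = r^2 mod 29 = 18^2 = 5
  bit 2 = 1: r = r^2 * 18 mod 29 = 5^2 * 18 = 25*18 = 15
  -> A = 15
B = 18^6 mod 29  (bits of 6 = 110)
  bit 0 = 1: r = r^2 * 18 mod 29 = 1^2 * 18 = 1*18 = 18
  bit 1 = 1: r = r^2 * 18 mod 29 = 18^2 * 18 = 5*18 = 3
  bit 2 = 0: r = r^2 mod 29 = 3^2 = 9
  -> B = 9
s = B^a = 9^5 mod 29  (bits of 5 = 101)
  bit 0 = 1: r = r^2 * 9 mod 29 = 1^2 * 9 = 1*9 = 9
  bit 1 = 0: r = r^2 mod 29 = 9^2 = 23
  bit 2 = 1: r = r^2 * 9 mod 29 = 23^2 * 9 = 7*9 = 5
  -> s = B^a = 5

Answer: 5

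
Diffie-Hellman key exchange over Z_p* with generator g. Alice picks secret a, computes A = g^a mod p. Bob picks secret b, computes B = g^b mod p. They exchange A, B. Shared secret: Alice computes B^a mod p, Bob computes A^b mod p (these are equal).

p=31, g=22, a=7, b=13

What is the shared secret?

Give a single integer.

A = 22^7 mod 31  (bits of 7 = 111)
  bit 0 = 1: r = r^2 * 22 mod 31 = 1^2 * 22 = 1*22 = 22
  bit 1 = 1: r = r^2 * 22 mod 31 = 22^2 * 22 = 19*22 = 15
  bit 2 = 1: r = r^2 * 22 mod 31 = 15^2 * 22 = 8*22 = 21
  -> A = 21
B = 22^13 mod 31  (bits of 13 = 1101)
  bit 0 = 1: r = r^2 * 22 mod 31 = 1^2 * 22 = 1*22 = 22
  bit 1 = 1: r = r^2 * 22 mod 31 = 22^2 * 22 = 19*22 = 15
  bit 2 = 0: r = r^2 mod 31 = 15^2 = 8
  bit 3 = 1: r = r^2 * 22 mod 31 = 8^2 * 22 = 2*22 = 13
  -> B = 13
s = B^a = 13^7 mod 31  (bits of 7 = 111)
  bit 0 = 1: r = r^2 * 13 mod 31 = 1^2 * 13 = 1*13 = 13
  bit 1 = 1: r = r^2 * 13 mod 31 = 13^2 * 13 = 14*13 = 27
  bit 2 = 1: r = r^2 * 13 mod 31 = 27^2 * 13 = 16*13 = 22
  -> s = B^a = 22

Answer: 22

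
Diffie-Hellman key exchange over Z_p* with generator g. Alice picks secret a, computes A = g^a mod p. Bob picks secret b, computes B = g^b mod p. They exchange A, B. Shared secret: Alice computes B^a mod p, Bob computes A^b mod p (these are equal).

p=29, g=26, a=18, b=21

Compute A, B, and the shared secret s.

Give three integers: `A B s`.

A = 26^18 mod 29  (bits of 18 = 10010)
  bit 0 = 1: r = r^2 * 26 mod 29 = 1^2 * 26 = 1*26 = 26
  bit 1 = 0: r = r^2 mod 29 = 26^2 = 9
  bit 2 = 0: r = r^2 mod 29 = 9^2 = 23
  bit 3 = 1: r = r^2 * 26 mod 29 = 23^2 * 26 = 7*26 = 8
  bit 4 = 0: r = r^2 mod 29 = 8^2 = 6
  -> A = 6
B = 26^21 mod 29  (bits of 21 = 10101)
  bit 0 = 1: r = r^2 * 26 mod 29 = 1^2 * 26 = 1*26 = 26
  bit 1 = 0: r = r^2 mod 29 = 26^2 = 9
  bit 2 = 1: r = r^2 * 26 mod 29 = 9^2 * 26 = 23*26 = 18
  bit 3 = 0: r = r^2 mod 29 = 18^2 = 5
  bit 4 = 1: r = r^2 * 26 mod 29 = 5^2 * 26 = 25*26 = 12
  -> B = 12
s = B^a = 12^18 mod 29  (bits of 18 = 10010)
  bit 0 = 1: r = r^2 * 12 mod 29 = 1^2 * 12 = 1*12 = 12
  bit 1 = 0: r = r^2 mod 29 = 12^2 = 28
  bit 2 = 0: r = r^2 mod 29 = 28^2 = 1
  bit 3 = 1: r = r^2 * 12 mod 29 = 1^2 * 12 = 1*12 = 12
  bit 4 = 0: r = r^2 mod 29 = 12^2 = 28
  -> s = B^a = 28

Answer: 6 12 28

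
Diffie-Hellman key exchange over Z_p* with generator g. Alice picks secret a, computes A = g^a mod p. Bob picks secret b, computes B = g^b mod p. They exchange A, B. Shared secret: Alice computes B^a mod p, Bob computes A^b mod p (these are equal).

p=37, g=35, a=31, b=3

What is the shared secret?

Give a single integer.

Answer: 8

Derivation:
A = 35^31 mod 37  (bits of 31 = 11111)
  bit 0 = 1: r = r^2 * 35 mod 37 = 1^2 * 35 = 1*35 = 35
  bit 1 = 1: r = r^2 * 35 mod 37 = 35^2 * 35 = 4*35 = 29
  bit 2 = 1: r = r^2 * 35 mod 37 = 29^2 * 35 = 27*35 = 20
  bit 3 = 1: r = r^2 * 35 mod 37 = 20^2 * 35 = 30*35 = 14
  bit 4 = 1: r = r^2 * 35 mod 37 = 14^2 * 35 = 11*35 = 15
  -> A = 15
B = 35^3 mod 37  (bits of 3 = 11)
  bit 0 = 1: r = r^2 * 35 mod 37 = 1^2 * 35 = 1*35 = 35
  bit 1 = 1: r = r^2 * 35 mod 37 = 35^2 * 35 = 4*35 = 29
  -> B = 29
s = B^a = 29^31 mod 37  (bits of 31 = 11111)
  bit 0 = 1: r = r^2 * 29 mod 37 = 1^2 * 29 = 1*29 = 29
  bit 1 = 1: r = r^2 * 29 mod 37 = 29^2 * 29 = 27*29 = 6
  bit 2 = 1: r = r^2 * 29 mod 37 = 6^2 * 29 = 36*29 = 8
  bit 3 = 1: r = r^2 * 29 mod 37 = 8^2 * 29 = 27*29 = 6
  bit 4 = 1: r = r^2 * 29 mod 37 = 6^2 * 29 = 36*29 = 8
  -> s = B^a = 8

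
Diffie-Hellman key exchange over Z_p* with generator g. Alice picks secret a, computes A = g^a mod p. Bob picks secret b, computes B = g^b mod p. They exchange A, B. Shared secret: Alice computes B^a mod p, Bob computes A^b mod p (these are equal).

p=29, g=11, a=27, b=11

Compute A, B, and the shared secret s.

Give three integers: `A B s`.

A = 11^27 mod 29  (bits of 27 = 11011)
  bit 0 = 1: r = r^2 * 11 mod 29 = 1^2 * 11 = 1*11 = 11
  bit 1 = 1: r = r^2 * 11 mod 29 = 11^2 * 11 = 5*11 = 26
  bit 2 = 0: r = r^2 mod 29 = 26^2 = 9
  bit 3 = 1: r = r^2 * 11 mod 29 = 9^2 * 11 = 23*11 = 21
  bit 4 = 1: r = r^2 * 11 mod 29 = 21^2 * 11 = 6*11 = 8
  -> A = 8
B = 11^11 mod 29  (bits of 11 = 1011)
  bit 0 = 1: r = r^2 * 11 mod 29 = 1^2 * 11 = 1*11 = 11
  bit 1 = 0: r = r^2 mod 29 = 11^2 = 5
  bit 2 = 1: r = r^2 * 11 mod 29 = 5^2 * 11 = 25*11 = 14
  bit 3 = 1: r = r^2 * 11 mod 29 = 14^2 * 11 = 22*11 = 10
  -> B = 10
s = B^a = 10^27 mod 29  (bits of 27 = 11011)
  bit 0 = 1: r = r^2 * 10 mod 29 = 1^2 * 10 = 1*10 = 10
  bit 1 = 1: r = r^2 * 10 mod 29 = 10^2 * 10 = 13*10 = 14
  bit 2 = 0: r = r^2 mod 29 = 14^2 = 22
  bit 3 = 1: r = r^2 * 10 mod 29 = 22^2 * 10 = 20*10 = 26
  bit 4 = 1: r = r^2 * 10 mod 29 = 26^2 * 10 = 9*10 = 3
  -> s = B^a = 3

Answer: 8 10 3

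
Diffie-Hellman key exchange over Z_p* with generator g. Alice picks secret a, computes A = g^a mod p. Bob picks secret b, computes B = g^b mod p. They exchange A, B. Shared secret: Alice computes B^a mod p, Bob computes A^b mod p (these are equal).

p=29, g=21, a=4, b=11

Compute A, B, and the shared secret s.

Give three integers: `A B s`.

A = 21^4 mod 29  (bits of 4 = 100)
  bit 0 = 1: r = r^2 * 21 mod 29 = 1^2 * 21 = 1*21 = 21
  bit 1 = 0: r = r^2 mod 29 = 21^2 = 6
  bit 2 = 0: r = r^2 mod 29 = 6^2 = 7
  -> A = 7
B = 21^11 mod 29  (bits of 11 = 1011)
  bit 0 = 1: r = r^2 * 21 mod 29 = 1^2 * 21 = 1*21 = 21
  bit 1 = 0: r = r^2 mod 29 = 21^2 = 6
  bit 2 = 1: r = r^2 * 21 mod 29 = 6^2 * 21 = 7*21 = 2
  bit 3 = 1: r = r^2 * 21 mod 29 = 2^2 * 21 = 4*21 = 26
  -> B = 26
s = B^a = 26^4 mod 29  (bits of 4 = 100)
  bit 0 = 1: r = r^2 * 26 mod 29 = 1^2 * 26 = 1*26 = 26
  bit 1 = 0: r = r^2 mod 29 = 26^2 = 9
  bit 2 = 0: r = r^2 mod 29 = 9^2 = 23
  -> s = B^a = 23

Answer: 7 26 23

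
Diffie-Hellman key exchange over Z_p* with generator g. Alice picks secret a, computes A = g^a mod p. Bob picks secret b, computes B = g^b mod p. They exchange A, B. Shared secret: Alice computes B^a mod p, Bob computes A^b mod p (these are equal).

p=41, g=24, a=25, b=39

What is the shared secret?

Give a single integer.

Answer: 38

Derivation:
A = 24^25 mod 41  (bits of 25 = 11001)
  bit 0 = 1: r = r^2 * 24 mod 41 = 1^2 * 24 = 1*24 = 24
  bit 1 = 1: r = r^2 * 24 mod 41 = 24^2 * 24 = 2*24 = 7
  bit 2 = 0: r = r^2 mod 41 = 7^2 = 8
  bit 3 = 0: r = r^2 mod 41 = 8^2 = 23
  bit 4 = 1: r = r^2 * 24 mod 41 = 23^2 * 24 = 37*24 = 27
  -> A = 27
B = 24^39 mod 41  (bits of 39 = 100111)
  bit 0 = 1: r = r^2 * 24 mod 41 = 1^2 * 24 = 1*24 = 24
  bit 1 = 0: r = r^2 mod 41 = 24^2 = 2
  bit 2 = 0: r = r^2 mod 41 = 2^2 = 4
  bit 3 = 1: r = r^2 * 24 mod 41 = 4^2 * 24 = 16*24 = 15
  bit 4 = 1: r = r^2 * 24 mod 41 = 15^2 * 24 = 20*24 = 29
  bit 5 = 1: r = r^2 * 24 mod 41 = 29^2 * 24 = 21*24 = 12
  -> B = 12
s = B^a = 12^25 mod 41  (bits of 25 = 11001)
  bit 0 = 1: r = r^2 * 12 mod 41 = 1^2 * 12 = 1*12 = 12
  bit 1 = 1: r = r^2 * 12 mod 41 = 12^2 * 12 = 21*12 = 6
  bit 2 = 0: r = r^2 mod 41 = 6^2 = 36
  bit 3 = 0: r = r^2 mod 41 = 36^2 = 25
  bit 4 = 1: r = r^2 * 12 mod 41 = 25^2 * 12 = 10*12 = 38
  -> s = B^a = 38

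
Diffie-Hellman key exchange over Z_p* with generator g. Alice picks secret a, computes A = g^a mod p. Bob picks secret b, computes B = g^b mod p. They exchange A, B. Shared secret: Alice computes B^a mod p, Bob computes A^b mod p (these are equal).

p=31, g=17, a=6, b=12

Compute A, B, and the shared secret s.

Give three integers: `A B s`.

A = 17^6 mod 31  (bits of 6 = 110)
  bit 0 = 1: r = r^2 * 17 mod 31 = 1^2 * 17 = 1*17 = 17
  bit 1 = 1: r = r^2 * 17 mod 31 = 17^2 * 17 = 10*17 = 15
  bit 2 = 0: r = r^2 mod 31 = 15^2 = 8
  -> A = 8
B = 17^12 mod 31  (bits of 12 = 1100)
  bit 0 = 1: r = r^2 * 17 mod 31 = 1^2 * 17 = 1*17 = 17
  bit 1 = 1: r = r^2 * 17 mod 31 = 17^2 * 17 = 10*17 = 15
  bit 2 = 0: r = r^2 mod 31 = 15^2 = 8
  bit 3 = 0: r = r^2 mod 31 = 8^2 = 2
  -> B = 2
s = B^a = 2^6 mod 31  (bits of 6 = 110)
  bit 0 = 1: r = r^2 * 2 mod 31 = 1^2 * 2 = 1*2 = 2
  bit 1 = 1: r = r^2 * 2 mod 31 = 2^2 * 2 = 4*2 = 8
  bit 2 = 0: r = r^2 mod 31 = 8^2 = 2
  -> s = B^a = 2

Answer: 8 2 2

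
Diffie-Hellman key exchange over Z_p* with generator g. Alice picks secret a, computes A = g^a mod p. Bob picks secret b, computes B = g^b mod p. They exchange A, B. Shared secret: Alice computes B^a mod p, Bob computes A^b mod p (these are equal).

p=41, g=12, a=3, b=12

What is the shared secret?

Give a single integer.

A = 12^3 mod 41  (bits of 3 = 11)
  bit 0 = 1: r = r^2 * 12 mod 41 = 1^2 * 12 = 1*12 = 12
  bit 1 = 1: r = r^2 * 12 mod 41 = 12^2 * 12 = 21*12 = 6
  -> A = 6
B = 12^12 mod 41  (bits of 12 = 1100)
  bit 0 = 1: r = r^2 * 12 mod 41 = 1^2 * 12 = 1*12 = 12
  bit 1 = 1: r = r^2 * 12 mod 41 = 12^2 * 12 = 21*12 = 6
  bit 2 = 0: r = r^2 mod 41 = 6^2 = 36
  bit 3 = 0: r = r^2 mod 41 = 36^2 = 25
  -> B = 25
s = B^a = 25^3 mod 41  (bits of 3 = 11)
  bit 0 = 1: r = r^2 * 25 mod 41 = 1^2 * 25 = 1*25 = 25
  bit 1 = 1: r = r^2 * 25 mod 41 = 25^2 * 25 = 10*25 = 4
  -> s = B^a = 4

Answer: 4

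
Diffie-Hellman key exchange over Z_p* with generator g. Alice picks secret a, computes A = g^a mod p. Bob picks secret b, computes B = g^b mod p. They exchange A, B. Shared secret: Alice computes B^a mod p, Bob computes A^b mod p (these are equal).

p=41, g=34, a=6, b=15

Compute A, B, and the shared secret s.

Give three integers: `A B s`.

Answer: 20 27 9

Derivation:
A = 34^6 mod 41  (bits of 6 = 110)
  bit 0 = 1: r = r^2 * 34 mod 41 = 1^2 * 34 = 1*34 = 34
  bit 1 = 1: r = r^2 * 34 mod 41 = 34^2 * 34 = 8*34 = 26
  bit 2 = 0: r = r^2 mod 41 = 26^2 = 20
  -> A = 20
B = 34^15 mod 41  (bits of 15 = 1111)
  bit 0 = 1: r = r^2 * 34 mod 41 = 1^2 * 34 = 1*34 = 34
  bit 1 = 1: r = r^2 * 34 mod 41 = 34^2 * 34 = 8*34 = 26
  bit 2 = 1: r = r^2 * 34 mod 41 = 26^2 * 34 = 20*34 = 24
  bit 3 = 1: r = r^2 * 34 mod 41 = 24^2 * 34 = 2*34 = 27
  -> B = 27
s = B^a = 27^6 mod 41  (bits of 6 = 110)
  bit 0 = 1: r = r^2 * 27 mod 41 = 1^2 * 27 = 1*27 = 27
  bit 1 = 1: r = r^2 * 27 mod 41 = 27^2 * 27 = 32*27 = 3
  bit 2 = 0: r = r^2 mod 41 = 3^2 = 9
  -> s = B^a = 9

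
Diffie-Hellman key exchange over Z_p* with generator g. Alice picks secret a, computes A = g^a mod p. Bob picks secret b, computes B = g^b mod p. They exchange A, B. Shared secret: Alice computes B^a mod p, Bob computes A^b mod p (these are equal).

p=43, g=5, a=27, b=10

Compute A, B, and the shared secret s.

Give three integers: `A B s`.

Answer: 27 24 11

Derivation:
A = 5^27 mod 43  (bits of 27 = 11011)
  bit 0 = 1: r = r^2 * 5 mod 43 = 1^2 * 5 = 1*5 = 5
  bit 1 = 1: r = r^2 * 5 mod 43 = 5^2 * 5 = 25*5 = 39
  bit 2 = 0: r = r^2 mod 43 = 39^2 = 16
  bit 3 = 1: r = r^2 * 5 mod 43 = 16^2 * 5 = 41*5 = 33
  bit 4 = 1: r = r^2 * 5 mod 43 = 33^2 * 5 = 14*5 = 27
  -> A = 27
B = 5^10 mod 43  (bits of 10 = 1010)
  bit 0 = 1: r = r^2 * 5 mod 43 = 1^2 * 5 = 1*5 = 5
  bit 1 = 0: r = r^2 mod 43 = 5^2 = 25
  bit 2 = 1: r = r^2 * 5 mod 43 = 25^2 * 5 = 23*5 = 29
  bit 3 = 0: r = r^2 mod 43 = 29^2 = 24
  -> B = 24
s = B^a = 24^27 mod 43  (bits of 27 = 11011)
  bit 0 = 1: r = r^2 * 24 mod 43 = 1^2 * 24 = 1*24 = 24
  bit 1 = 1: r = r^2 * 24 mod 43 = 24^2 * 24 = 17*24 = 21
  bit 2 = 0: r = r^2 mod 43 = 21^2 = 11
  bit 3 = 1: r = r^2 * 24 mod 43 = 11^2 * 24 = 35*24 = 23
  bit 4 = 1: r = r^2 * 24 mod 43 = 23^2 * 24 = 13*24 = 11
  -> s = B^a = 11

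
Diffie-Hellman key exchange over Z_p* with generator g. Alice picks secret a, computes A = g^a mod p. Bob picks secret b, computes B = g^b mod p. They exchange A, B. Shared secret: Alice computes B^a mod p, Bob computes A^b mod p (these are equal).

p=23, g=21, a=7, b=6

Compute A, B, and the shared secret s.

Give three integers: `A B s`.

A = 21^7 mod 23  (bits of 7 = 111)
  bit 0 = 1: r = r^2 * 21 mod 23 = 1^2 * 21 = 1*21 = 21
  bit 1 = 1: r = r^2 * 21 mod 23 = 21^2 * 21 = 4*21 = 15
  bit 2 = 1: r = r^2 * 21 mod 23 = 15^2 * 21 = 18*21 = 10
  -> A = 10
B = 21^6 mod 23  (bits of 6 = 110)
  bit 0 = 1: r = r^2 * 21 mod 23 = 1^2 * 21 = 1*21 = 21
  bit 1 = 1: r = r^2 * 21 mod 23 = 21^2 * 21 = 4*21 = 15
  bit 2 = 0: r = r^2 mod 23 = 15^2 = 18
  -> B = 18
s = B^a = 18^7 mod 23  (bits of 7 = 111)
  bit 0 = 1: r = r^2 * 18 mod 23 = 1^2 * 18 = 1*18 = 18
  bit 1 = 1: r = r^2 * 18 mod 23 = 18^2 * 18 = 2*18 = 13
  bit 2 = 1: r = r^2 * 18 mod 23 = 13^2 * 18 = 8*18 = 6
  -> s = B^a = 6

Answer: 10 18 6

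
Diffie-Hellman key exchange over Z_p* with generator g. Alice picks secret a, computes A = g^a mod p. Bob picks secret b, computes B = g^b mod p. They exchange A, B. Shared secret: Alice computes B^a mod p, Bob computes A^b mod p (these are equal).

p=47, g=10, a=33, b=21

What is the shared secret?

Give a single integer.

A = 10^33 mod 47  (bits of 33 = 100001)
  bit 0 = 1: r = r^2 * 10 mod 47 = 1^2 * 10 = 1*10 = 10
  bit 1 = 0: r = r^2 mod 47 = 10^2 = 6
  bit 2 = 0: r = r^2 mod 47 = 6^2 = 36
  bit 3 = 0: r = r^2 mod 47 = 36^2 = 27
  bit 4 = 0: r = r^2 mod 47 = 27^2 = 24
  bit 5 = 1: r = r^2 * 10 mod 47 = 24^2 * 10 = 12*10 = 26
  -> A = 26
B = 10^21 mod 47  (bits of 21 = 10101)
  bit 0 = 1: r = r^2 * 10 mod 47 = 1^2 * 10 = 1*10 = 10
  bit 1 = 0: r = r^2 mod 47 = 10^2 = 6
  bit 2 = 1: r = r^2 * 10 mod 47 = 6^2 * 10 = 36*10 = 31
  bit 3 = 0: r = r^2 mod 47 = 31^2 = 21
  bit 4 = 1: r = r^2 * 10 mod 47 = 21^2 * 10 = 18*10 = 39
  -> B = 39
s = B^a = 39^33 mod 47  (bits of 33 = 100001)
  bit 0 = 1: r = r^2 * 39 mod 47 = 1^2 * 39 = 1*39 = 39
  bit 1 = 0: r = r^2 mod 47 = 39^2 = 17
  bit 2 = 0: r = r^2 mod 47 = 17^2 = 7
  bit 3 = 0: r = r^2 mod 47 = 7^2 = 2
  bit 4 = 0: r = r^2 mod 47 = 2^2 = 4
  bit 5 = 1: r = r^2 * 39 mod 47 = 4^2 * 39 = 16*39 = 13
  -> s = B^a = 13

Answer: 13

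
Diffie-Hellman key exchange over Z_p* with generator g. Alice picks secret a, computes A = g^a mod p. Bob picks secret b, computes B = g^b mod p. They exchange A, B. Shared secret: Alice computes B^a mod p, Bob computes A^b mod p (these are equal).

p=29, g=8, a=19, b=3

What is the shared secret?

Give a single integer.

A = 8^19 mod 29  (bits of 19 = 10011)
  bit 0 = 1: r = r^2 * 8 mod 29 = 1^2 * 8 = 1*8 = 8
  bit 1 = 0: r = r^2 mod 29 = 8^2 = 6
  bit 2 = 0: r = r^2 mod 29 = 6^2 = 7
  bit 3 = 1: r = r^2 * 8 mod 29 = 7^2 * 8 = 20*8 = 15
  bit 4 = 1: r = r^2 * 8 mod 29 = 15^2 * 8 = 22*8 = 2
  -> A = 2
B = 8^3 mod 29  (bits of 3 = 11)
  bit 0 = 1: r = r^2 * 8 mod 29 = 1^2 * 8 = 1*8 = 8
  bit 1 = 1: r = r^2 * 8 mod 29 = 8^2 * 8 = 6*8 = 19
  -> B = 19
s = B^a = 19^19 mod 29  (bits of 19 = 10011)
  bit 0 = 1: r = r^2 * 19 mod 29 = 1^2 * 19 = 1*19 = 19
  bit 1 = 0: r = r^2 mod 29 = 19^2 = 13
  bit 2 = 0: r = r^2 mod 29 = 13^2 = 24
  bit 3 = 1: r = r^2 * 19 mod 29 = 24^2 * 19 = 25*19 = 11
  bit 4 = 1: r = r^2 * 19 mod 29 = 11^2 * 19 = 5*19 = 8
  -> s = B^a = 8

Answer: 8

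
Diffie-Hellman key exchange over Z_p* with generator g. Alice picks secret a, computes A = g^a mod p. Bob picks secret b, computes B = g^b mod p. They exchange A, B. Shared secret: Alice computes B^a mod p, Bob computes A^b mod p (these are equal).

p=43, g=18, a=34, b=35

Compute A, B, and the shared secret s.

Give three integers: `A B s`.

Answer: 14 37 6

Derivation:
A = 18^34 mod 43  (bits of 34 = 100010)
  bit 0 = 1: r = r^2 * 18 mod 43 = 1^2 * 18 = 1*18 = 18
  bit 1 = 0: r = r^2 mod 43 = 18^2 = 23
  bit 2 = 0: r = r^2 mod 43 = 23^2 = 13
  bit 3 = 0: r = r^2 mod 43 = 13^2 = 40
  bit 4 = 1: r = r^2 * 18 mod 43 = 40^2 * 18 = 9*18 = 33
  bit 5 = 0: r = r^2 mod 43 = 33^2 = 14
  -> A = 14
B = 18^35 mod 43  (bits of 35 = 100011)
  bit 0 = 1: r = r^2 * 18 mod 43 = 1^2 * 18 = 1*18 = 18
  bit 1 = 0: r = r^2 mod 43 = 18^2 = 23
  bit 2 = 0: r = r^2 mod 43 = 23^2 = 13
  bit 3 = 0: r = r^2 mod 43 = 13^2 = 40
  bit 4 = 1: r = r^2 * 18 mod 43 = 40^2 * 18 = 9*18 = 33
  bit 5 = 1: r = r^2 * 18 mod 43 = 33^2 * 18 = 14*18 = 37
  -> B = 37
s = B^a = 37^34 mod 43  (bits of 34 = 100010)
  bit 0 = 1: r = r^2 * 37 mod 43 = 1^2 * 37 = 1*37 = 37
  bit 1 = 0: r = r^2 mod 43 = 37^2 = 36
  bit 2 = 0: r = r^2 mod 43 = 36^2 = 6
  bit 3 = 0: r = r^2 mod 43 = 6^2 = 36
  bit 4 = 1: r = r^2 * 37 mod 43 = 36^2 * 37 = 6*37 = 7
  bit 5 = 0: r = r^2 mod 43 = 7^2 = 6
  -> s = B^a = 6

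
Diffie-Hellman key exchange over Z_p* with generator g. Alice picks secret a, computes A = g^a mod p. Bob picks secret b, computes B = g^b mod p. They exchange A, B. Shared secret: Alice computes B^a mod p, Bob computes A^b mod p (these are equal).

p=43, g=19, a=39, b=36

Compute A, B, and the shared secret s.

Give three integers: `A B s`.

Answer: 2 4 41

Derivation:
A = 19^39 mod 43  (bits of 39 = 100111)
  bit 0 = 1: r = r^2 * 19 mod 43 = 1^2 * 19 = 1*19 = 19
  bit 1 = 0: r = r^2 mod 43 = 19^2 = 17
  bit 2 = 0: r = r^2 mod 43 = 17^2 = 31
  bit 3 = 1: r = r^2 * 19 mod 43 = 31^2 * 19 = 15*19 = 27
  bit 4 = 1: r = r^2 * 19 mod 43 = 27^2 * 19 = 41*19 = 5
  bit 5 = 1: r = r^2 * 19 mod 43 = 5^2 * 19 = 25*19 = 2
  -> A = 2
B = 19^36 mod 43  (bits of 36 = 100100)
  bit 0 = 1: r = r^2 * 19 mod 43 = 1^2 * 19 = 1*19 = 19
  bit 1 = 0: r = r^2 mod 43 = 19^2 = 17
  bit 2 = 0: r = r^2 mod 43 = 17^2 = 31
  bit 3 = 1: r = r^2 * 19 mod 43 = 31^2 * 19 = 15*19 = 27
  bit 4 = 0: r = r^2 mod 43 = 27^2 = 41
  bit 5 = 0: r = r^2 mod 43 = 41^2 = 4
  -> B = 4
s = B^a = 4^39 mod 43  (bits of 39 = 100111)
  bit 0 = 1: r = r^2 * 4 mod 43 = 1^2 * 4 = 1*4 = 4
  bit 1 = 0: r = r^2 mod 43 = 4^2 = 16
  bit 2 = 0: r = r^2 mod 43 = 16^2 = 41
  bit 3 = 1: r = r^2 * 4 mod 43 = 41^2 * 4 = 4*4 = 16
  bit 4 = 1: r = r^2 * 4 mod 43 = 16^2 * 4 = 41*4 = 35
  bit 5 = 1: r = r^2 * 4 mod 43 = 35^2 * 4 = 21*4 = 41
  -> s = B^a = 41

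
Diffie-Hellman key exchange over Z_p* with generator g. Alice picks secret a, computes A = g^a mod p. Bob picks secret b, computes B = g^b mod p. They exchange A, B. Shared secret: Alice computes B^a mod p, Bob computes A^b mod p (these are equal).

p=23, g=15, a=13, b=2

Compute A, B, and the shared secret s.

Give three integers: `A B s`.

Answer: 5 18 2

Derivation:
A = 15^13 mod 23  (bits of 13 = 1101)
  bit 0 = 1: r = r^2 * 15 mod 23 = 1^2 * 15 = 1*15 = 15
  bit 1 = 1: r = r^2 * 15 mod 23 = 15^2 * 15 = 18*15 = 17
  bit 2 = 0: r = r^2 mod 23 = 17^2 = 13
  bit 3 = 1: r = r^2 * 15 mod 23 = 13^2 * 15 = 8*15 = 5
  -> A = 5
B = 15^2 mod 23  (bits of 2 = 10)
  bit 0 = 1: r = r^2 * 15 mod 23 = 1^2 * 15 = 1*15 = 15
  bit 1 = 0: r = r^2 mod 23 = 15^2 = 18
  -> B = 18
s = B^a = 18^13 mod 23  (bits of 13 = 1101)
  bit 0 = 1: r = r^2 * 18 mod 23 = 1^2 * 18 = 1*18 = 18
  bit 1 = 1: r = r^2 * 18 mod 23 = 18^2 * 18 = 2*18 = 13
  bit 2 = 0: r = r^2 mod 23 = 13^2 = 8
  bit 3 = 1: r = r^2 * 18 mod 23 = 8^2 * 18 = 18*18 = 2
  -> s = B^a = 2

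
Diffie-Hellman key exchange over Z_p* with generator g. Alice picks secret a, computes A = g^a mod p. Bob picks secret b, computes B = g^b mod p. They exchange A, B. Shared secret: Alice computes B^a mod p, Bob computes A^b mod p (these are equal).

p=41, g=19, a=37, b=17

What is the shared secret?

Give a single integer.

A = 19^37 mod 41  (bits of 37 = 100101)
  bit 0 = 1: r = r^2 * 19 mod 41 = 1^2 * 19 = 1*19 = 19
  bit 1 = 0: r = r^2 mod 41 = 19^2 = 33
  bit 2 = 0: r = r^2 mod 41 = 33^2 = 23
  bit 3 = 1: r = r^2 * 19 mod 41 = 23^2 * 19 = 37*19 = 6
  bit 4 = 0: r = r^2 mod 41 = 6^2 = 36
  bit 5 = 1: r = r^2 * 19 mod 41 = 36^2 * 19 = 25*19 = 24
  -> A = 24
B = 19^17 mod 41  (bits of 17 = 10001)
  bit 0 = 1: r = r^2 * 19 mod 41 = 1^2 * 19 = 1*19 = 19
  bit 1 = 0: r = r^2 mod 41 = 19^2 = 33
  bit 2 = 0: r = r^2 mod 41 = 33^2 = 23
  bit 3 = 0: r = r^2 mod 41 = 23^2 = 37
  bit 4 = 1: r = r^2 * 19 mod 41 = 37^2 * 19 = 16*19 = 17
  -> B = 17
s = B^a = 17^37 mod 41  (bits of 37 = 100101)
  bit 0 = 1: r = r^2 * 17 mod 41 = 1^2 * 17 = 1*17 = 17
  bit 1 = 0: r = r^2 mod 41 = 17^2 = 2
  bit 2 = 0: r = r^2 mod 41 = 2^2 = 4
  bit 3 = 1: r = r^2 * 17 mod 41 = 4^2 * 17 = 16*17 = 26
  bit 4 = 0: r = r^2 mod 41 = 26^2 = 20
  bit 5 = 1: r = r^2 * 17 mod 41 = 20^2 * 17 = 31*17 = 35
  -> s = B^a = 35

Answer: 35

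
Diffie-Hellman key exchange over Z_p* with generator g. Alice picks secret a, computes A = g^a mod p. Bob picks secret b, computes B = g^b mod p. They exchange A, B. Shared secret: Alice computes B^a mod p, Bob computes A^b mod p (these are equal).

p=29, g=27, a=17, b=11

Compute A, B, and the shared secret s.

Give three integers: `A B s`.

Answer: 8 11 3

Derivation:
A = 27^17 mod 29  (bits of 17 = 10001)
  bit 0 = 1: r = r^2 * 27 mod 29 = 1^2 * 27 = 1*27 = 27
  bit 1 = 0: r = r^2 mod 29 = 27^2 = 4
  bit 2 = 0: r = r^2 mod 29 = 4^2 = 16
  bit 3 = 0: r = r^2 mod 29 = 16^2 = 24
  bit 4 = 1: r = r^2 * 27 mod 29 = 24^2 * 27 = 25*27 = 8
  -> A = 8
B = 27^11 mod 29  (bits of 11 = 1011)
  bit 0 = 1: r = r^2 * 27 mod 29 = 1^2 * 27 = 1*27 = 27
  bit 1 = 0: r = r^2 mod 29 = 27^2 = 4
  bit 2 = 1: r = r^2 * 27 mod 29 = 4^2 * 27 = 16*27 = 26
  bit 3 = 1: r = r^2 * 27 mod 29 = 26^2 * 27 = 9*27 = 11
  -> B = 11
s = B^a = 11^17 mod 29  (bits of 17 = 10001)
  bit 0 = 1: r = r^2 * 11 mod 29 = 1^2 * 11 = 1*11 = 11
  bit 1 = 0: r = r^2 mod 29 = 11^2 = 5
  bit 2 = 0: r = r^2 mod 29 = 5^2 = 25
  bit 3 = 0: r = r^2 mod 29 = 25^2 = 16
  bit 4 = 1: r = r^2 * 11 mod 29 = 16^2 * 11 = 24*11 = 3
  -> s = B^a = 3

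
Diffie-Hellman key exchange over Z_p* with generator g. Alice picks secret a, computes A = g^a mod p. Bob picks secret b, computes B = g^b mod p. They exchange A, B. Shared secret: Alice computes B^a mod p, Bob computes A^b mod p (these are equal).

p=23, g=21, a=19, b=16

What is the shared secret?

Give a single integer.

A = 21^19 mod 23  (bits of 19 = 10011)
  bit 0 = 1: r = r^2 * 21 mod 23 = 1^2 * 21 = 1*21 = 21
  bit 1 = 0: r = r^2 mod 23 = 21^2 = 4
  bit 2 = 0: r = r^2 mod 23 = 4^2 = 16
  bit 3 = 1: r = r^2 * 21 mod 23 = 16^2 * 21 = 3*21 = 17
  bit 4 = 1: r = r^2 * 21 mod 23 = 17^2 * 21 = 13*21 = 20
  -> A = 20
B = 21^16 mod 23  (bits of 16 = 10000)
  bit 0 = 1: r = r^2 * 21 mod 23 = 1^2 * 21 = 1*21 = 21
  bit 1 = 0: r = r^2 mod 23 = 21^2 = 4
  bit 2 = 0: r = r^2 mod 23 = 4^2 = 16
  bit 3 = 0: r = r^2 mod 23 = 16^2 = 3
  bit 4 = 0: r = r^2 mod 23 = 3^2 = 9
  -> B = 9
s = B^a = 9^19 mod 23  (bits of 19 = 10011)
  bit 0 = 1: r = r^2 * 9 mod 23 = 1^2 * 9 = 1*9 = 9
  bit 1 = 0: r = r^2 mod 23 = 9^2 = 12
  bit 2 = 0: r = r^2 mod 23 = 12^2 = 6
  bit 3 = 1: r = r^2 * 9 mod 23 = 6^2 * 9 = 13*9 = 2
  bit 4 = 1: r = r^2 * 9 mod 23 = 2^2 * 9 = 4*9 = 13
  -> s = B^a = 13

Answer: 13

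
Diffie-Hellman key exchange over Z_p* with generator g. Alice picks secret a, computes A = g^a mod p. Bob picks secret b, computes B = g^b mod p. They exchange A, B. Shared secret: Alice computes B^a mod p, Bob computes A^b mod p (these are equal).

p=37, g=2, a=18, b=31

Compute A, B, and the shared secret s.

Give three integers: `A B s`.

Answer: 36 22 36

Derivation:
A = 2^18 mod 37  (bits of 18 = 10010)
  bit 0 = 1: r = r^2 * 2 mod 37 = 1^2 * 2 = 1*2 = 2
  bit 1 = 0: r = r^2 mod 37 = 2^2 = 4
  bit 2 = 0: r = r^2 mod 37 = 4^2 = 16
  bit 3 = 1: r = r^2 * 2 mod 37 = 16^2 * 2 = 34*2 = 31
  bit 4 = 0: r = r^2 mod 37 = 31^2 = 36
  -> A = 36
B = 2^31 mod 37  (bits of 31 = 11111)
  bit 0 = 1: r = r^2 * 2 mod 37 = 1^2 * 2 = 1*2 = 2
  bit 1 = 1: r = r^2 * 2 mod 37 = 2^2 * 2 = 4*2 = 8
  bit 2 = 1: r = r^2 * 2 mod 37 = 8^2 * 2 = 27*2 = 17
  bit 3 = 1: r = r^2 * 2 mod 37 = 17^2 * 2 = 30*2 = 23
  bit 4 = 1: r = r^2 * 2 mod 37 = 23^2 * 2 = 11*2 = 22
  -> B = 22
s = B^a = 22^18 mod 37  (bits of 18 = 10010)
  bit 0 = 1: r = r^2 * 22 mod 37 = 1^2 * 22 = 1*22 = 22
  bit 1 = 0: r = r^2 mod 37 = 22^2 = 3
  bit 2 = 0: r = r^2 mod 37 = 3^2 = 9
  bit 3 = 1: r = r^2 * 22 mod 37 = 9^2 * 22 = 7*22 = 6
  bit 4 = 0: r = r^2 mod 37 = 6^2 = 36
  -> s = B^a = 36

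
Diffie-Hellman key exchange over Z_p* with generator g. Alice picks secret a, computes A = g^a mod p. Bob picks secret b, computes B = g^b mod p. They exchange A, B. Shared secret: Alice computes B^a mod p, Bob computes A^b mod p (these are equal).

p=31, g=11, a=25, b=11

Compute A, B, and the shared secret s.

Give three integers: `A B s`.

Answer: 26 24 6

Derivation:
A = 11^25 mod 31  (bits of 25 = 11001)
  bit 0 = 1: r = r^2 * 11 mod 31 = 1^2 * 11 = 1*11 = 11
  bit 1 = 1: r = r^2 * 11 mod 31 = 11^2 * 11 = 28*11 = 29
  bit 2 = 0: r = r^2 mod 31 = 29^2 = 4
  bit 3 = 0: r = r^2 mod 31 = 4^2 = 16
  bit 4 = 1: r = r^2 * 11 mod 31 = 16^2 * 11 = 8*11 = 26
  -> A = 26
B = 11^11 mod 31  (bits of 11 = 1011)
  bit 0 = 1: r = r^2 * 11 mod 31 = 1^2 * 11 = 1*11 = 11
  bit 1 = 0: r = r^2 mod 31 = 11^2 = 28
  bit 2 = 1: r = r^2 * 11 mod 31 = 28^2 * 11 = 9*11 = 6
  bit 3 = 1: r = r^2 * 11 mod 31 = 6^2 * 11 = 5*11 = 24
  -> B = 24
s = B^a = 24^25 mod 31  (bits of 25 = 11001)
  bit 0 = 1: r = r^2 * 24 mod 31 = 1^2 * 24 = 1*24 = 24
  bit 1 = 1: r = r^2 * 24 mod 31 = 24^2 * 24 = 18*24 = 29
  bit 2 = 0: r = r^2 mod 31 = 29^2 = 4
  bit 3 = 0: r = r^2 mod 31 = 4^2 = 16
  bit 4 = 1: r = r^2 * 24 mod 31 = 16^2 * 24 = 8*24 = 6
  -> s = B^a = 6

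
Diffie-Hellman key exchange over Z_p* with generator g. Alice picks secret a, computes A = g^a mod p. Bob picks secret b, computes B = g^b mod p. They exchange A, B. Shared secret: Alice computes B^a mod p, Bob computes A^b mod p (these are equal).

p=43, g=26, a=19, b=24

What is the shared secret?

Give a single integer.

Answer: 16

Derivation:
A = 26^19 mod 43  (bits of 19 = 10011)
  bit 0 = 1: r = r^2 * 26 mod 43 = 1^2 * 26 = 1*26 = 26
  bit 1 = 0: r = r^2 mod 43 = 26^2 = 31
  bit 2 = 0: r = r^2 mod 43 = 31^2 = 15
  bit 3 = 1: r = r^2 * 26 mod 43 = 15^2 * 26 = 10*26 = 2
  bit 4 = 1: r = r^2 * 26 mod 43 = 2^2 * 26 = 4*26 = 18
  -> A = 18
B = 26^24 mod 43  (bits of 24 = 11000)
  bit 0 = 1: r = r^2 * 26 mod 43 = 1^2 * 26 = 1*26 = 26
  bit 1 = 1: r = r^2 * 26 mod 43 = 26^2 * 26 = 31*26 = 32
  bit 2 = 0: r = r^2 mod 43 = 32^2 = 35
  bit 3 = 0: r = r^2 mod 43 = 35^2 = 21
  bit 4 = 0: r = r^2 mod 43 = 21^2 = 11
  -> B = 11
s = B^a = 11^19 mod 43  (bits of 19 = 10011)
  bit 0 = 1: r = r^2 * 11 mod 43 = 1^2 * 11 = 1*11 = 11
  bit 1 = 0: r = r^2 mod 43 = 11^2 = 35
  bit 2 = 0: r = r^2 mod 43 = 35^2 = 21
  bit 3 = 1: r = r^2 * 11 mod 43 = 21^2 * 11 = 11*11 = 35
  bit 4 = 1: r = r^2 * 11 mod 43 = 35^2 * 11 = 21*11 = 16
  -> s = B^a = 16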